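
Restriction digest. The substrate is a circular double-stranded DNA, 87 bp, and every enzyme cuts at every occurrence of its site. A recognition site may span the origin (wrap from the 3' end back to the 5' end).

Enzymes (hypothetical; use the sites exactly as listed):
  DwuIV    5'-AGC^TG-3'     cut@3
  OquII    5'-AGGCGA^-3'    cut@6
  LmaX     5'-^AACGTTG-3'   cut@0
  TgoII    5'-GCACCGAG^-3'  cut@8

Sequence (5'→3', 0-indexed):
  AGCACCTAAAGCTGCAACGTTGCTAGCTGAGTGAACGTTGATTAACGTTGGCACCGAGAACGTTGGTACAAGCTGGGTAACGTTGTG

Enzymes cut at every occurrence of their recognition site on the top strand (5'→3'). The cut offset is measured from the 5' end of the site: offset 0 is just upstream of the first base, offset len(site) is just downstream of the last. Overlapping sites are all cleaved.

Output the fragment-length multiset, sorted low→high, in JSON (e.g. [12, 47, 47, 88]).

Site scan:
  DwuIV AGCTG/3: at [9, 24, 70] ⇒ [12, 27, 73]
  OquII (AGGCGA, off=6): no sites
  LmaX AACGTTG/0: at [15, 33, 43, 58, 78] ⇒ [15, 33, 43, 58, 78]
  TgoII GCACCGAG/8: at [50] ⇒ [58]

Pooled cuts: [12, 15, 27, 33, 43, 58, 73, 78]

Fragments:
  12→15: 3 bp
  15→27: 12 bp
  27→33: 6 bp
  33→43: 10 bp
  43→58: 15 bp
  58→73: 15 bp
  73→78: 5 bp
  78→12 (wrap): 87-78+12 = 21 bp

[3,5,6,10,12,15,15,21]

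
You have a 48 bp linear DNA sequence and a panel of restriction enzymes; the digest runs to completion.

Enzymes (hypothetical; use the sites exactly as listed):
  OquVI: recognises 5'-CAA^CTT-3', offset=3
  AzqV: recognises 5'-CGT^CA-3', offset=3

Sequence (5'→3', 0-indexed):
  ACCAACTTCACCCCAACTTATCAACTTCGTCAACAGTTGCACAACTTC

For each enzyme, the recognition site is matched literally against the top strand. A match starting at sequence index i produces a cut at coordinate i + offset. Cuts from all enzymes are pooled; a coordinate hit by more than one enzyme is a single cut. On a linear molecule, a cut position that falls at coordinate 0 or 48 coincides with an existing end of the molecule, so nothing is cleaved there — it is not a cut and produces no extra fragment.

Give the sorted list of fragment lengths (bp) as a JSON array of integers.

[4,5,6,8,11,14]

Site scan:
  OquVI (CAACTT, off=3): starts [2, 13, 21, 41] → cuts [5, 16, 24, 44]
  AzqV (CGTCA, off=3): starts [27] → cuts [30]

All cut coordinates (distinct, sorted): [5, 16, 24, 30, 44]

Fragment lengths:
  [0,5): 5 bp
  [5,16): 11 bp
  [16,24): 8 bp
  [24,30): 6 bp
  [30,44): 14 bp
  [44,48): 4 bp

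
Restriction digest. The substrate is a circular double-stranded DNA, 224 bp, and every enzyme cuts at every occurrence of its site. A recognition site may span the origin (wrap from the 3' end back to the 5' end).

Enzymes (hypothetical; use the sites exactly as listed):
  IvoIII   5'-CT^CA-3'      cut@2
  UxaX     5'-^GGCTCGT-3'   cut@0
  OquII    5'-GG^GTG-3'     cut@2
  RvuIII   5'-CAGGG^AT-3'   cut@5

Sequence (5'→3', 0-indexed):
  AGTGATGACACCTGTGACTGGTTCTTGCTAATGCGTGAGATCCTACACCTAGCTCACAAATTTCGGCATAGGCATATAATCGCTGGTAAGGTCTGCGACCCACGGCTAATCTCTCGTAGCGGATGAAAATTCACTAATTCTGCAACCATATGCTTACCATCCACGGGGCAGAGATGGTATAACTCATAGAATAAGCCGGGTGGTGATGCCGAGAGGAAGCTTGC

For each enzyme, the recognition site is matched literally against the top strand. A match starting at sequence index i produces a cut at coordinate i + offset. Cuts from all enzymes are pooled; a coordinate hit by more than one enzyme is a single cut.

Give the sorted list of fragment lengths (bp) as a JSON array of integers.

[15,79,130]

Site scan:
  IvoIII CTCA/2: at [52, 182] ⇒ [54, 184]
  UxaX (GGCTCGT, off=0): no sites
  OquII GGGTG/2: at [197] ⇒ [199]
  RvuIII (CAGGGAT, off=5): no sites

All cut coordinates (distinct, sorted): [54, 184, 199]

Fragments:
  54→184: 130 bp
  184→199: 15 bp
  199→54 (wrap): 224-199+54 = 79 bp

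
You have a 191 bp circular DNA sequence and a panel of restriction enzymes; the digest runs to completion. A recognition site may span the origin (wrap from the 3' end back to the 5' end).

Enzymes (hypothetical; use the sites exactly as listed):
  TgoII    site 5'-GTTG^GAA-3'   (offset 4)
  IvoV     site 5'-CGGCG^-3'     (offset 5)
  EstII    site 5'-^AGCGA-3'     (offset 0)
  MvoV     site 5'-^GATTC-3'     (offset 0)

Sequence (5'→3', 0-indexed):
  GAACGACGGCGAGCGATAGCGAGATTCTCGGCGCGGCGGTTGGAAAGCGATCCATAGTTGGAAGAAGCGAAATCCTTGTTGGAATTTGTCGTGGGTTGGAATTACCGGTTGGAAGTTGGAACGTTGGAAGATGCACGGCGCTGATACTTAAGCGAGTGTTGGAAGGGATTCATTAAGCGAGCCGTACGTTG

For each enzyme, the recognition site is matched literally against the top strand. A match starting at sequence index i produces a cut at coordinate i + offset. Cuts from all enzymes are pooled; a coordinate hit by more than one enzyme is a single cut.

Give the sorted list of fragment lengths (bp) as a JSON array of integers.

[3,4,5,5,5,5,6,7,8,9,10,11,11,11,13,14,15,16,16,17]

Per-enzyme occurrences:
  TgoII (GTTGGAA, off=4): starts [38, 56, 77, 94, 107, 114, 122, 157, 187] → cuts [0, 42, 60, 81, 98, 111, 118, 126, 161]
  IvoV (CGGCG, off=5): starts [6, 28, 33, 135] → cuts [11, 33, 38, 140]
  EstII (AGCGA, off=0): starts [11, 17, 45, 65, 150, 175] → cuts [11, 17, 45, 65, 150, 175]
  MvoV (GATTC, off=0): starts [22, 166] → cuts [22, 166]

Pooled cuts: [0, 11, 17, 22, 33, 38, 42, 45, 60, 65, 81, 98, 111, 118, 126, 140, 150, 161, 166, 175]

Fragment lengths:
  0→11: 11 bp
  11→17: 6 bp
  17→22: 5 bp
  22→33: 11 bp
  33→38: 5 bp
  38→42: 4 bp
  42→45: 3 bp
  45→60: 15 bp
  60→65: 5 bp
  65→81: 16 bp
  81→98: 17 bp
  98→111: 13 bp
  111→118: 7 bp
  118→126: 8 bp
  126→140: 14 bp
  140→150: 10 bp
  150→161: 11 bp
  161→166: 5 bp
  166→175: 9 bp
  175→0 (wrap): 191-175+0 = 16 bp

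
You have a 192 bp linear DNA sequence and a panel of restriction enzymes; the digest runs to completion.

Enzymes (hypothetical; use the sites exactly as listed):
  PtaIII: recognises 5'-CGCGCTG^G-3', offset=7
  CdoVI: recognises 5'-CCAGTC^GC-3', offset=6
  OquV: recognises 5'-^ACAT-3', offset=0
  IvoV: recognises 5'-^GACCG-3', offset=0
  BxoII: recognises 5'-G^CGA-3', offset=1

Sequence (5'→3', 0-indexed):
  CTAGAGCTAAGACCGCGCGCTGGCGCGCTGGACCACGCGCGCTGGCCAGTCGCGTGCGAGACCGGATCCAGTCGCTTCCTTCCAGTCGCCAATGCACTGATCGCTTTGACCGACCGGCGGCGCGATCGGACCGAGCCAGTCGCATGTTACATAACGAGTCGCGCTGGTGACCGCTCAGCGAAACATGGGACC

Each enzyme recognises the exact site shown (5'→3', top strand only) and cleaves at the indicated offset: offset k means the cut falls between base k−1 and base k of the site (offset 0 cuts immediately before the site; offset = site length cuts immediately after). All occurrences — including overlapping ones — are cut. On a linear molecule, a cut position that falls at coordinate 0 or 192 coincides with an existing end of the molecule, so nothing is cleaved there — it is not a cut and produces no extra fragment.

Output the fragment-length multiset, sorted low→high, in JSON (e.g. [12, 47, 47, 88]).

Scan for sites:
  PtaIII (CGCGCTGG, off=7): starts [15, 23, 37, 159] → cuts [22, 30, 44, 166]
  CdoVI (CCAGTCGC, off=6): starts [45, 67, 81, 135] → cuts [51, 73, 87, 141]
  OquV (ACAT, off=0): starts [148, 182] → cuts [148, 182]
  IvoV (GACCG, off=0): starts [10, 59, 107, 111, 128, 168] → cuts [10, 59, 107, 111, 128, 168]
  BxoII (GCGA, off=1): starts [55, 121, 177] → cuts [56, 122, 178]

Pooled cuts: [10, 22, 30, 44, 51, 56, 59, 73, 87, 107, 111, 122, 128, 141, 148, 166, 168, 178, 182]

Fragment lengths:
  [0,10): 10 bp
  [10,22): 12 bp
  [22,30): 8 bp
  [30,44): 14 bp
  [44,51): 7 bp
  [51,56): 5 bp
  [56,59): 3 bp
  [59,73): 14 bp
  [73,87): 14 bp
  [87,107): 20 bp
  [107,111): 4 bp
  [111,122): 11 bp
  [122,128): 6 bp
  [128,141): 13 bp
  [141,148): 7 bp
  [148,166): 18 bp
  [166,168): 2 bp
  [168,178): 10 bp
  [178,182): 4 bp
  [182,192): 10 bp

[2,3,4,4,5,6,7,7,8,10,10,10,11,12,13,14,14,14,18,20]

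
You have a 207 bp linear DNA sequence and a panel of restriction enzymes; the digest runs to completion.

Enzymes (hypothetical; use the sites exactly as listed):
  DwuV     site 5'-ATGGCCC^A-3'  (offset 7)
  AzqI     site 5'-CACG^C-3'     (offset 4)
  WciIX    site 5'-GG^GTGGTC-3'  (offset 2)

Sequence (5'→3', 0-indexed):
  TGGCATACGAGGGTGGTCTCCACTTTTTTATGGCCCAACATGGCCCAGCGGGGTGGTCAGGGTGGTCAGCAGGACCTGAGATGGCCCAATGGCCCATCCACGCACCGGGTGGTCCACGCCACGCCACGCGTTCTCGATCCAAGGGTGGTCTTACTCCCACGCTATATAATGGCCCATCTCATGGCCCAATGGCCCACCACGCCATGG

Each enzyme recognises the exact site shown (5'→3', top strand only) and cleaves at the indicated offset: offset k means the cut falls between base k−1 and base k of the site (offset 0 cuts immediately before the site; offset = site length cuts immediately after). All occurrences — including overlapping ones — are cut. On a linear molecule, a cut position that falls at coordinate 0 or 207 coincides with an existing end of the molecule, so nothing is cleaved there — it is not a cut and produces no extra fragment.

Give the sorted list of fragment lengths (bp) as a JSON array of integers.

[5,5,6,6,6,6,7,8,8,9,10,10,12,12,14,16,17,24,26]

Site scan:
  DwuV ATGGCCCA/7: at [29, 39, 80, 88, 168, 180, 188] ⇒ [36, 46, 87, 95, 175, 187, 195]
  AzqI CACGC/4: at [98, 114, 119, 124, 157, 197] ⇒ [102, 118, 123, 128, 161, 201]
  WciIX GGGTGGTC/2: at [10, 50, 59, 106, 142] ⇒ [12, 52, 61, 108, 144]

All cut coordinates (distinct, sorted): [12, 36, 46, 52, 61, 87, 95, 102, 108, 118, 123, 128, 144, 161, 175, 187, 195, 201]

Fragment lengths:
  [0,12): 12 bp
  [12,36): 24 bp
  [36,46): 10 bp
  [46,52): 6 bp
  [52,61): 9 bp
  [61,87): 26 bp
  [87,95): 8 bp
  [95,102): 7 bp
  [102,108): 6 bp
  [108,118): 10 bp
  [118,123): 5 bp
  [123,128): 5 bp
  [128,144): 16 bp
  [144,161): 17 bp
  [161,175): 14 bp
  [175,187): 12 bp
  [187,195): 8 bp
  [195,201): 6 bp
  [201,207): 6 bp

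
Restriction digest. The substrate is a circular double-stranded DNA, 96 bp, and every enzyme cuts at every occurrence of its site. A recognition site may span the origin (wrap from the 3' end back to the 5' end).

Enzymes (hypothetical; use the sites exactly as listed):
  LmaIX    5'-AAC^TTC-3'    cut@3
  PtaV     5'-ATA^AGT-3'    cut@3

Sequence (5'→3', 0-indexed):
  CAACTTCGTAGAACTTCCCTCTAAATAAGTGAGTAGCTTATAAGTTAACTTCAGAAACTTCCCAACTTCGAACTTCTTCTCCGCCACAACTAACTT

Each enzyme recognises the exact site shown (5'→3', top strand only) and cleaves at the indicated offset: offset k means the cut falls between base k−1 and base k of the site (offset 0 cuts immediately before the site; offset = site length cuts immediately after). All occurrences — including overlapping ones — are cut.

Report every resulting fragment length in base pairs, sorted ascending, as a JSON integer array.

Scan for sites:
  LmaIX (AACTTC, off=3): starts [1, 11, 46, 55, 63, 70, 91] → cuts [4, 14, 49, 58, 66, 73, 94]
  PtaV (ATAAGT, off=3): starts [24, 39] → cuts [27, 42]

Pooled cuts: [4, 14, 27, 42, 49, 58, 66, 73, 94]

Fragment lengths:
  4→14: 10 bp
  14→27: 13 bp
  27→42: 15 bp
  42→49: 7 bp
  49→58: 9 bp
  58→66: 8 bp
  66→73: 7 bp
  73→94: 21 bp
  94→4 (wrap): 96-94+4 = 6 bp

[6,7,7,8,9,10,13,15,21]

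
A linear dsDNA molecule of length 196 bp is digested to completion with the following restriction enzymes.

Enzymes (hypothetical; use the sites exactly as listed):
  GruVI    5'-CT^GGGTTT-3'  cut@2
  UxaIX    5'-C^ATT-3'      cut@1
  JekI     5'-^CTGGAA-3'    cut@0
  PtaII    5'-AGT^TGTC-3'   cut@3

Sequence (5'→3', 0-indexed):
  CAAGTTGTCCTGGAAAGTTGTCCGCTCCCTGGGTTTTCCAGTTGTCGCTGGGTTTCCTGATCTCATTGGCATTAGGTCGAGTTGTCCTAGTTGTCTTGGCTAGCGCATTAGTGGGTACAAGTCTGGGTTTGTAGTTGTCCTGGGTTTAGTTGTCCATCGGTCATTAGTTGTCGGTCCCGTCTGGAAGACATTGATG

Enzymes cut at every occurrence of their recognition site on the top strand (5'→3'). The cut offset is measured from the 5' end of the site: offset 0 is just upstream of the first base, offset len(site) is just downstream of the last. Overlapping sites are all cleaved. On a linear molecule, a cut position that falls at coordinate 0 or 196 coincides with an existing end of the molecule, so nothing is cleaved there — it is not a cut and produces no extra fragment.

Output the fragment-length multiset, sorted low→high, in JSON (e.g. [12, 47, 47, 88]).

Per-enzyme occurrences:
  GruVI CTGGGTTT/2: at [28, 47, 122, 139] ⇒ [30, 49, 124, 141]
  UxaIX CATT/1: at [63, 69, 105, 161, 188] ⇒ [64, 70, 106, 162, 189]
  JekI CTGGAA/0: at [9, 180] ⇒ [9, 180]
  PtaII AGTTGTC/3: at [2, 15, 39, 79, 88, 132, 147, 165] ⇒ [5, 18, 42, 82, 91, 135, 150, 168]

All cut coordinates (distinct, sorted): [5, 9, 18, 30, 42, 49, 64, 70, 82, 91, 106, 124, 135, 141, 150, 162, 168, 180, 189]

Fragments:
  [0,5): 5 bp
  [5,9): 4 bp
  [9,18): 9 bp
  [18,30): 12 bp
  [30,42): 12 bp
  [42,49): 7 bp
  [49,64): 15 bp
  [64,70): 6 bp
  [70,82): 12 bp
  [82,91): 9 bp
  [91,106): 15 bp
  [106,124): 18 bp
  [124,135): 11 bp
  [135,141): 6 bp
  [141,150): 9 bp
  [150,162): 12 bp
  [162,168): 6 bp
  [168,180): 12 bp
  [180,189): 9 bp
  [189,196): 7 bp

[4,5,6,6,6,7,7,9,9,9,9,11,12,12,12,12,12,15,15,18]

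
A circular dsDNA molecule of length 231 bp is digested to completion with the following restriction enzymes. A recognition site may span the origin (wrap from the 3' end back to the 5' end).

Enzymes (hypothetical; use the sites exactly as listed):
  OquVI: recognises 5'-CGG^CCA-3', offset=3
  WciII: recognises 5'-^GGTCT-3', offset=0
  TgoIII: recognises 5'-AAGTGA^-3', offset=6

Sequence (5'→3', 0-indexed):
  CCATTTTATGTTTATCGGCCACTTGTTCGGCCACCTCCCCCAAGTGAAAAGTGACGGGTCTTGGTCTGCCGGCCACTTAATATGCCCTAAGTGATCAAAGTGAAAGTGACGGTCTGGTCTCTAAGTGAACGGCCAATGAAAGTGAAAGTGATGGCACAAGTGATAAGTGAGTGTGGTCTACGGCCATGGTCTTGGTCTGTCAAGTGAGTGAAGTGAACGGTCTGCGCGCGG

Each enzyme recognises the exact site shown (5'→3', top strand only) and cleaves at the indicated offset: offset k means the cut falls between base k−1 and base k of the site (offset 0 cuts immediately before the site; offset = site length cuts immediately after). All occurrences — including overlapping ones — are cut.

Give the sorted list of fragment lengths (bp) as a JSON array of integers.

[1,2,2,4,4,4,5,6,6,6,6,7,7,9,9,9,10,12,12,13,13,13,14,17,18,22]

Per-enzyme occurrences:
  OquVI (CGGCCA, off=3): starts [15, 27, 69, 129, 180, 228] → cuts [0, 18, 30, 72, 132, 183]
  WciII (GGTCT, off=0): starts [56, 62, 110, 115, 174, 187, 193, 218] → cuts [56, 62, 110, 115, 174, 187, 193, 218]
  TgoIII (AAGTGA, off=6): starts [41, 48, 88, 97, 103, 122, 139, 145, 157, 164, 201, 210] → cuts [47, 54, 94, 103, 109, 128, 145, 151, 163, 170, 207, 216]

All cut coordinates (distinct, sorted): [0, 18, 30, 47, 54, 56, 62, 72, 94, 103, 109, 110, 115, 128, 132, 145, 151, 163, 170, 174, 183, 187, 193, 207, 216, 218]

Fragments:
  0→18: 18 bp
  18→30: 12 bp
  30→47: 17 bp
  47→54: 7 bp
  54→56: 2 bp
  56→62: 6 bp
  62→72: 10 bp
  72→94: 22 bp
  94→103: 9 bp
  103→109: 6 bp
  109→110: 1 bp
  110→115: 5 bp
  115→128: 13 bp
  128→132: 4 bp
  132→145: 13 bp
  145→151: 6 bp
  151→163: 12 bp
  163→170: 7 bp
  170→174: 4 bp
  174→183: 9 bp
  183→187: 4 bp
  187→193: 6 bp
  193→207: 14 bp
  207→216: 9 bp
  216→218: 2 bp
  218→0 (wrap): 231-218+0 = 13 bp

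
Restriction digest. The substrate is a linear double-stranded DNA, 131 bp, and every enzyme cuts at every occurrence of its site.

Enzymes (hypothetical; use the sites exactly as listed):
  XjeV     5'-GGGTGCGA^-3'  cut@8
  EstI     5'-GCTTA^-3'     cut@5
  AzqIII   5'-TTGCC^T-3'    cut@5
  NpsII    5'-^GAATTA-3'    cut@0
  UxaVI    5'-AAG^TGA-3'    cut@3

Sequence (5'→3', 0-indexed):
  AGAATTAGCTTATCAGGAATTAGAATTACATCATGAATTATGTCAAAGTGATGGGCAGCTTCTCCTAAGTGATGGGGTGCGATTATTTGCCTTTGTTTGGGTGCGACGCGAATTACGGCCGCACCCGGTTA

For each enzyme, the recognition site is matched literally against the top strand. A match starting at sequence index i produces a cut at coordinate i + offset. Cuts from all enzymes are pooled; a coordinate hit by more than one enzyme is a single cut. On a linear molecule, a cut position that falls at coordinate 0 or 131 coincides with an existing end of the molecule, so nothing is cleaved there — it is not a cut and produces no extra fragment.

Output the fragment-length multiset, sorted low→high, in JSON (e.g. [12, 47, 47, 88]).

[1,3,4,6,9,11,12,13,14,15,21,22]

Site scan:
  XjeV GGGTGCGA/8: at [74, 98] ⇒ [82, 106]
  EstI GCTTA/5: at [7] ⇒ [12]
  AzqIII TTGCCT/5: at [86] ⇒ [91]
  NpsII GAATTA/0: at [1, 16, 22, 34, 109] ⇒ [1, 16, 22, 34, 109]
  UxaVI AAGTGA/3: at [45, 66] ⇒ [48, 69]

Pooled cuts: [1, 12, 16, 22, 34, 48, 69, 82, 91, 106, 109]

Fragments:
  [0,1): 1 bp
  [1,12): 11 bp
  [12,16): 4 bp
  [16,22): 6 bp
  [22,34): 12 bp
  [34,48): 14 bp
  [48,69): 21 bp
  [69,82): 13 bp
  [82,91): 9 bp
  [91,106): 15 bp
  [106,109): 3 bp
  [109,131): 22 bp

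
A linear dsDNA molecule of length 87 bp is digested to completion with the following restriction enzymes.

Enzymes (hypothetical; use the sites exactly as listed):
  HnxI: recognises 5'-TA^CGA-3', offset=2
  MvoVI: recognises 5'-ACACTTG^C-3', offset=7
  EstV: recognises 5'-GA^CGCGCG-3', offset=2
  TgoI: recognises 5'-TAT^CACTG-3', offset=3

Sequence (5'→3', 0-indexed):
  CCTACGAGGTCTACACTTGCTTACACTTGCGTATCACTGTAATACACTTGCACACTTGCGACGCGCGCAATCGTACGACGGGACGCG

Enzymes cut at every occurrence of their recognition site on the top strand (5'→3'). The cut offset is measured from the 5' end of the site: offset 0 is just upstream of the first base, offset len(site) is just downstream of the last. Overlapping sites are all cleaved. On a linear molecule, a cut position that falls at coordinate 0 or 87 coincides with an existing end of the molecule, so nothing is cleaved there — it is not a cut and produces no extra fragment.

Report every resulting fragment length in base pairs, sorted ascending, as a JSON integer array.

[3,4,5,8,10,12,14,15,16]

Site scan:
  HnxI TACGA/2: at [2, 73] ⇒ [4, 75]
  MvoVI ACACTTGC/7: at [12, 22, 43, 51] ⇒ [19, 29, 50, 58]
  EstV GACGCGCG/2: at [59] ⇒ [61]
  TgoI TATCACTG/3: at [31] ⇒ [34]

Pooled cuts: [4, 19, 29, 34, 50, 58, 61, 75]

Fragment lengths:
  [0,4): 4 bp
  [4,19): 15 bp
  [19,29): 10 bp
  [29,34): 5 bp
  [34,50): 16 bp
  [50,58): 8 bp
  [58,61): 3 bp
  [61,75): 14 bp
  [75,87): 12 bp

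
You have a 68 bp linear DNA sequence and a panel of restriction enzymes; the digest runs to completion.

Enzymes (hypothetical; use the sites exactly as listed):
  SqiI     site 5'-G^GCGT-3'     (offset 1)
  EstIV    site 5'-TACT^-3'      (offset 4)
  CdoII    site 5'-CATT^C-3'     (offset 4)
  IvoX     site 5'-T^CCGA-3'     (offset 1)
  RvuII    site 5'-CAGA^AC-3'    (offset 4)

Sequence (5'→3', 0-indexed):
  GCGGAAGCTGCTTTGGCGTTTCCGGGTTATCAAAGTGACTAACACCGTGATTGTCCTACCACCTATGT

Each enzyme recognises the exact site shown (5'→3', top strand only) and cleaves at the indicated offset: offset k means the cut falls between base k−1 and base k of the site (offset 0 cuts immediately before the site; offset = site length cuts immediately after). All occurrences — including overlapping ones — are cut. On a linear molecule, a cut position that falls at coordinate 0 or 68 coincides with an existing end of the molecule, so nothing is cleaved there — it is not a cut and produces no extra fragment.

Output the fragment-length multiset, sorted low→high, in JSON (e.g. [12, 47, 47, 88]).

[15,53]

Scan for sites:
  SqiI (GGCGT, off=1): starts [14] → cuts [15]
  EstIV (TACT, off=4): no sites
  CdoII (CATTC, off=4): no sites
  IvoX (TCCGA, off=1): no sites
  RvuII (CAGAAC, off=4): no sites

Pooled cuts: [15]

Fragments:
  [0,15): 15 bp
  [15,68): 53 bp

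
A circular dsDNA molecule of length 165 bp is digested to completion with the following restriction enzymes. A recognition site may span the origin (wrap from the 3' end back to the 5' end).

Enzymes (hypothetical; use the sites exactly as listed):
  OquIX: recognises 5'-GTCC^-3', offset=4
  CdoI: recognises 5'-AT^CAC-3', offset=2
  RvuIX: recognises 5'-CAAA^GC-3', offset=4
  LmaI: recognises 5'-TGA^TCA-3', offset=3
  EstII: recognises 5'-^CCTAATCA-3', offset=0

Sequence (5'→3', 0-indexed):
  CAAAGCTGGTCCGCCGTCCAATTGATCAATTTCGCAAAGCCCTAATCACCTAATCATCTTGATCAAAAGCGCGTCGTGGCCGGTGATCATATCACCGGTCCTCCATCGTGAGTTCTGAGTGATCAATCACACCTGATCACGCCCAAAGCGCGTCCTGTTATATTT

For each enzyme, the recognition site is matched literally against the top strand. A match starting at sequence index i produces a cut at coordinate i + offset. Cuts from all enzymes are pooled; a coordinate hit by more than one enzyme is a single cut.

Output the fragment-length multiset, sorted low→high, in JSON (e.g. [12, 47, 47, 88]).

[1,2,2,5,6,6,6,7,8,8,9,9,10,13,14,14,21,24]

Site scan:
  OquIX (GTCC, off=4): starts [8, 15, 97, 151] → cuts [12, 19, 101, 155]
  CdoI (ATCAC, off=2): starts [44, 90, 125, 135] → cuts [46, 92, 127, 137]
  RvuIX (CAAAGC, off=4): starts [0, 34, 143] → cuts [4, 38, 147]
  LmaI (TGATCA, off=3): starts [22, 59, 83, 119, 133] → cuts [25, 62, 86, 122, 136]
  EstII (CCTAATCA, off=0): starts [40, 48] → cuts [40, 48]

All cut coordinates (distinct, sorted): [4, 12, 19, 25, 38, 40, 46, 48, 62, 86, 92, 101, 122, 127, 136, 137, 147, 155]

Fragments:
  4→12: 8 bp
  12→19: 7 bp
  19→25: 6 bp
  25→38: 13 bp
  38→40: 2 bp
  40→46: 6 bp
  46→48: 2 bp
  48→62: 14 bp
  62→86: 24 bp
  86→92: 6 bp
  92→101: 9 bp
  101→122: 21 bp
  122→127: 5 bp
  127→136: 9 bp
  136→137: 1 bp
  137→147: 10 bp
  147→155: 8 bp
  155→4 (wrap): 165-155+4 = 14 bp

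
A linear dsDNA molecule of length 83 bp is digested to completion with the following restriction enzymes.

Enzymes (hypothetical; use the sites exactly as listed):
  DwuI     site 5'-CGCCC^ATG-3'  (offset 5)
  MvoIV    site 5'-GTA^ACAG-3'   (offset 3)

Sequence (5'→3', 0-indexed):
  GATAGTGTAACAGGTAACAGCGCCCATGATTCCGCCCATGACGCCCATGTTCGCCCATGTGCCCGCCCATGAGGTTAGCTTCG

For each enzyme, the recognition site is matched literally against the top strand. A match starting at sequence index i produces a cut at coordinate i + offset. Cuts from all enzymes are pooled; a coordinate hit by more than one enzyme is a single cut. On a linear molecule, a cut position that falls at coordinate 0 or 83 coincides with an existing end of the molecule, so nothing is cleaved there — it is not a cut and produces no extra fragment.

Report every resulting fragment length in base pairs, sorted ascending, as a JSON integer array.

[7,9,9,9,10,12,12,15]

Scan for sites:
  DwuI (CGCCCATG, off=5): starts [20, 32, 41, 51, 63] → cuts [25, 37, 46, 56, 68]
  MvoIV (GTAACAG, off=3): starts [6, 13] → cuts [9, 16]

Pooled cuts: [9, 16, 25, 37, 46, 56, 68]

Fragments:
  [0,9): 9 bp
  [9,16): 7 bp
  [16,25): 9 bp
  [25,37): 12 bp
  [37,46): 9 bp
  [46,56): 10 bp
  [56,68): 12 bp
  [68,83): 15 bp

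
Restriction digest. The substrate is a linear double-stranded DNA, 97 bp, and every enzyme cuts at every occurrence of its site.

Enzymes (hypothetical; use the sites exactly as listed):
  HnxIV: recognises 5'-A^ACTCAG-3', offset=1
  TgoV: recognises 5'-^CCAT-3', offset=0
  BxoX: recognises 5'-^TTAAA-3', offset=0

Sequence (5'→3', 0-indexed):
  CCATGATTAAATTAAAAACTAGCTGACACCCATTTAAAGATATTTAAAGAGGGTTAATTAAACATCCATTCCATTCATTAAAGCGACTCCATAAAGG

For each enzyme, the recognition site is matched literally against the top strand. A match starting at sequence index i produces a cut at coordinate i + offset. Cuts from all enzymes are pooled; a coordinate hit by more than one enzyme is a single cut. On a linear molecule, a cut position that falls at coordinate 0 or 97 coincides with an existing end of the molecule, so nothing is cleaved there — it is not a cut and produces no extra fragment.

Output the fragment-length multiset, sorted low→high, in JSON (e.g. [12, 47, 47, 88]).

[4,5,5,6,7,8,9,10,11,14,18]

Per-enzyme occurrences:
  HnxIV (AACTCAG, off=1): no sites
  TgoV (CCAT, off=0): starts [0, 29, 65, 70, 88] → cuts [29, 65, 70, 88] (position 0 is a terminus of the linear molecule — no cut)
  BxoX (TTAAA, off=0): starts [6, 11, 33, 43, 57, 77] → cuts [6, 11, 33, 43, 57, 77]

Pooled cuts: [6, 11, 29, 33, 43, 57, 65, 70, 77, 88]

Fragments:
  [0,6): 6 bp
  [6,11): 5 bp
  [11,29): 18 bp
  [29,33): 4 bp
  [33,43): 10 bp
  [43,57): 14 bp
  [57,65): 8 bp
  [65,70): 5 bp
  [70,77): 7 bp
  [77,88): 11 bp
  [88,97): 9 bp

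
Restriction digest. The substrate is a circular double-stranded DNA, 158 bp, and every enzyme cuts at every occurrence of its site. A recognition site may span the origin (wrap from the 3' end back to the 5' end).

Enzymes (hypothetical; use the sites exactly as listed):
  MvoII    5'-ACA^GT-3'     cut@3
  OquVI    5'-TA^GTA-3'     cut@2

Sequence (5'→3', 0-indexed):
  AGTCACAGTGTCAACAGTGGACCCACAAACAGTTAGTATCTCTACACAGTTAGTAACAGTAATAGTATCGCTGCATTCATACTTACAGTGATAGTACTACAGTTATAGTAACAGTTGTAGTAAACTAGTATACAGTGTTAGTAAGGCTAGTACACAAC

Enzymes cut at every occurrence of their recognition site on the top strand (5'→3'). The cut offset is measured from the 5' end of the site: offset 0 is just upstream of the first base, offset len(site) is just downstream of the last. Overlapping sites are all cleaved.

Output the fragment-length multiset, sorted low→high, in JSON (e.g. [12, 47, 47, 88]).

[4,4,6,6,6,6,6,6,6,6,7,8,8,9,9,10,13,15,23]

Scan for sites:
  MvoII (ACAGT, off=3): starts [4, 13, 28, 45, 55, 84, 98, 110, 131, 156] → cuts [1, 7, 16, 31, 48, 58, 87, 101, 113, 134]
  OquVI (TAGTA, off=2): starts [33, 50, 62, 91, 105, 117, 125, 138, 147] → cuts [35, 52, 64, 93, 107, 119, 127, 140, 149]

All cut coordinates (distinct, sorted): [1, 7, 16, 31, 35, 48, 52, 58, 64, 87, 93, 101, 107, 113, 119, 127, 134, 140, 149]

Fragment lengths:
  1→7: 6 bp
  7→16: 9 bp
  16→31: 15 bp
  31→35: 4 bp
  35→48: 13 bp
  48→52: 4 bp
  52→58: 6 bp
  58→64: 6 bp
  64→87: 23 bp
  87→93: 6 bp
  93→101: 8 bp
  101→107: 6 bp
  107→113: 6 bp
  113→119: 6 bp
  119→127: 8 bp
  127→134: 7 bp
  134→140: 6 bp
  140→149: 9 bp
  149→1 (wrap): 158-149+1 = 10 bp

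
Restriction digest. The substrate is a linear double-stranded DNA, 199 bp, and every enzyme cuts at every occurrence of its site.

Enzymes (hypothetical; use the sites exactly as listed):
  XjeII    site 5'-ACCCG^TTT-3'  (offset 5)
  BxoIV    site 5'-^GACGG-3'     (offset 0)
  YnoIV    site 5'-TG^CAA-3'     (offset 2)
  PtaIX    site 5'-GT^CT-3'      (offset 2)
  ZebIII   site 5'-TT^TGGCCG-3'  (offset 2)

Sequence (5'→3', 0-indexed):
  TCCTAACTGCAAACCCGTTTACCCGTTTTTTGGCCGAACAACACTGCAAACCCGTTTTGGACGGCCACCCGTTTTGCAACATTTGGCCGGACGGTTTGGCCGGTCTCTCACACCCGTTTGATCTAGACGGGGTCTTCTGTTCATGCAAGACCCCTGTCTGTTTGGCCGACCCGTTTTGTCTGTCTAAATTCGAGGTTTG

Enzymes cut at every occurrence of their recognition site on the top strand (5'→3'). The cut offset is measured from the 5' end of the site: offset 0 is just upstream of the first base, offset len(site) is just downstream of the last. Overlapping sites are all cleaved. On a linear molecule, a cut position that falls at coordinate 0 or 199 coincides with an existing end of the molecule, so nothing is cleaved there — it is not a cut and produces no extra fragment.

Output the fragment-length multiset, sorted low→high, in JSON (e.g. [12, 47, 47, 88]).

Per-enzyme occurrences:
  XjeII ACCCGTTT/5: at [12, 20, 49, 66, 111, 168] ⇒ [17, 25, 54, 71, 116, 173]
  BxoIV GACGG/0: at [59, 89, 125] ⇒ [59, 89, 125]
  YnoIV TGCAA/2: at [7, 44, 74, 143] ⇒ [9, 46, 76, 145]
  PtaIX GTCT/2: at [102, 131, 155, 177, 181] ⇒ [104, 133, 157, 179, 183]
  ZebIII TTTGGCCG/2: at [28, 81, 94, 160] ⇒ [30, 83, 96, 162]

All cut coordinates (distinct, sorted): [9, 17, 25, 30, 46, 54, 59, 71, 76, 83, 89, 96, 104, 116, 125, 133, 145, 157, 162, 173, 179, 183]

Fragment lengths:
  [0,9): 9 bp
  [9,17): 8 bp
  [17,25): 8 bp
  [25,30): 5 bp
  [30,46): 16 bp
  [46,54): 8 bp
  [54,59): 5 bp
  [59,71): 12 bp
  [71,76): 5 bp
  [76,83): 7 bp
  [83,89): 6 bp
  [89,96): 7 bp
  [96,104): 8 bp
  [104,116): 12 bp
  [116,125): 9 bp
  [125,133): 8 bp
  [133,145): 12 bp
  [145,157): 12 bp
  [157,162): 5 bp
  [162,173): 11 bp
  [173,179): 6 bp
  [179,183): 4 bp
  [183,199): 16 bp

[4,5,5,5,5,6,6,7,7,8,8,8,8,8,9,9,11,12,12,12,12,16,16]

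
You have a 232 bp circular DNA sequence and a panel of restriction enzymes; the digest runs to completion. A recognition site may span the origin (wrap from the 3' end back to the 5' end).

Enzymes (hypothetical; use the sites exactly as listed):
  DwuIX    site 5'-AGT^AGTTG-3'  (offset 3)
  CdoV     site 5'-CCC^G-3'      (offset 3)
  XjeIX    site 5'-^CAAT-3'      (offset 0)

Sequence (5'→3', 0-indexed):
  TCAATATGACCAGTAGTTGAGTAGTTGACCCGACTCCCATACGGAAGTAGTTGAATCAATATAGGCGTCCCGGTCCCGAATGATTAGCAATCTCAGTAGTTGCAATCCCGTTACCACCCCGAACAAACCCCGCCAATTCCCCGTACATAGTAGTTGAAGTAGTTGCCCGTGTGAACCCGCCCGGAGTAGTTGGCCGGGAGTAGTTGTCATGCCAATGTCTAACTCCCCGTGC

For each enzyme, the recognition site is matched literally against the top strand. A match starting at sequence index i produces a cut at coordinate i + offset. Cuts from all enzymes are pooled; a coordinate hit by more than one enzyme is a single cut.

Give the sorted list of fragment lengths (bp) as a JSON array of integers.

Site scan:
  DwuIX AGTAGTTG/3: at [11, 19, 45, 94, 148, 157, 184, 198] ⇒ [14, 22, 48, 97, 151, 160, 187, 201]
  CdoV CCCG/3: at [28, 68, 74, 106, 117, 128, 139, 165, 175, 179, 225] ⇒ [31, 71, 77, 109, 120, 131, 142, 168, 178, 182, 228]
  XjeIX CAAT/0: at [1, 56, 87, 102, 133, 212] ⇒ [1, 56, 87, 102, 133, 212]

All cut coordinates (distinct, sorted): [1, 14, 22, 31, 48, 56, 71, 77, 87, 97, 102, 109, 120, 131, 133, 142, 151, 160, 168, 178, 182, 187, 201, 212, 228]

Fragments:
  1→14: 13 bp
  14→22: 8 bp
  22→31: 9 bp
  31→48: 17 bp
  48→56: 8 bp
  56→71: 15 bp
  71→77: 6 bp
  77→87: 10 bp
  87→97: 10 bp
  97→102: 5 bp
  102→109: 7 bp
  109→120: 11 bp
  120→131: 11 bp
  131→133: 2 bp
  133→142: 9 bp
  142→151: 9 bp
  151→160: 9 bp
  160→168: 8 bp
  168→178: 10 bp
  178→182: 4 bp
  182→187: 5 bp
  187→201: 14 bp
  201→212: 11 bp
  212→228: 16 bp
  228→1 (wrap): 232-228+1 = 5 bp

[2,4,5,5,5,6,7,8,8,8,9,9,9,9,10,10,10,11,11,11,13,14,15,16,17]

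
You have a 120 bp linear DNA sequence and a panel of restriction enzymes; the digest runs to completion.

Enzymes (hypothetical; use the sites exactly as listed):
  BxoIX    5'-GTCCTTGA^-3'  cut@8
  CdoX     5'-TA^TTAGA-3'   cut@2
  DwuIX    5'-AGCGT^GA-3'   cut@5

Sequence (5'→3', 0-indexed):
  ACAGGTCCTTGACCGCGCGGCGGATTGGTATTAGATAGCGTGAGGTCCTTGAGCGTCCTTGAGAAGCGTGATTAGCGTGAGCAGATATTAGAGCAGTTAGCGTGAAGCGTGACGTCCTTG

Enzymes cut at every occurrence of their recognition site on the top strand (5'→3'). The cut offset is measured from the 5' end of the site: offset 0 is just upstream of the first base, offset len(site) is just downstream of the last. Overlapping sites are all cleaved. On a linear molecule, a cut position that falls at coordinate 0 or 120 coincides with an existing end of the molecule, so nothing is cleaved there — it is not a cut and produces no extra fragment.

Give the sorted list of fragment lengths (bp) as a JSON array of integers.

[7,7,9,9,10,10,11,11,12,16,18]

Per-enzyme occurrences:
  BxoIX GTCCTTGA/8: at [4, 44, 54] ⇒ [12, 52, 62]
  CdoX TATTAGA/2: at [28, 85] ⇒ [30, 87]
  DwuIX AGCGTGA/5: at [36, 64, 73, 98, 105] ⇒ [41, 69, 78, 103, 110]

Pooled cuts: [12, 30, 41, 52, 62, 69, 78, 87, 103, 110]

Fragment lengths:
  [0,12): 12 bp
  [12,30): 18 bp
  [30,41): 11 bp
  [41,52): 11 bp
  [52,62): 10 bp
  [62,69): 7 bp
  [69,78): 9 bp
  [78,87): 9 bp
  [87,103): 16 bp
  [103,110): 7 bp
  [110,120): 10 bp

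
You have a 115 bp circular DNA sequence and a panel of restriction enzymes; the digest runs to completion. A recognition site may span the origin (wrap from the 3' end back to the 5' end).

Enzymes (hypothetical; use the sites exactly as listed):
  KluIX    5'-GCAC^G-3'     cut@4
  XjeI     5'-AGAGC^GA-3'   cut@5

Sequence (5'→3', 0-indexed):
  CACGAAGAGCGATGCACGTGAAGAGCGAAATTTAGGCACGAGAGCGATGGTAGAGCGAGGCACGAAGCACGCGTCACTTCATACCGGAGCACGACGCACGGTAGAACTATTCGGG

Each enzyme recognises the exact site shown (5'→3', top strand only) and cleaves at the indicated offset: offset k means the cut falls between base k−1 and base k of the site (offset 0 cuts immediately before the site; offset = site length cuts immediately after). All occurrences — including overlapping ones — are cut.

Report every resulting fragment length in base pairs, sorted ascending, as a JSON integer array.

Per-enzyme occurrences:
  KluIX GCACG/4: at [13, 35, 59, 66, 88, 95, 114] ⇒ [3, 17, 39, 63, 70, 92, 99]
  XjeI AGAGCGA/5: at [5, 21, 40, 51] ⇒ [10, 26, 45, 56]

All cut coordinates (distinct, sorted): [3, 10, 17, 26, 39, 45, 56, 63, 70, 92, 99]

Fragment lengths:
  3→10: 7 bp
  10→17: 7 bp
  17→26: 9 bp
  26→39: 13 bp
  39→45: 6 bp
  45→56: 11 bp
  56→63: 7 bp
  63→70: 7 bp
  70→92: 22 bp
  92→99: 7 bp
  99→3 (wrap): 115-99+3 = 19 bp

[6,7,7,7,7,7,9,11,13,19,22]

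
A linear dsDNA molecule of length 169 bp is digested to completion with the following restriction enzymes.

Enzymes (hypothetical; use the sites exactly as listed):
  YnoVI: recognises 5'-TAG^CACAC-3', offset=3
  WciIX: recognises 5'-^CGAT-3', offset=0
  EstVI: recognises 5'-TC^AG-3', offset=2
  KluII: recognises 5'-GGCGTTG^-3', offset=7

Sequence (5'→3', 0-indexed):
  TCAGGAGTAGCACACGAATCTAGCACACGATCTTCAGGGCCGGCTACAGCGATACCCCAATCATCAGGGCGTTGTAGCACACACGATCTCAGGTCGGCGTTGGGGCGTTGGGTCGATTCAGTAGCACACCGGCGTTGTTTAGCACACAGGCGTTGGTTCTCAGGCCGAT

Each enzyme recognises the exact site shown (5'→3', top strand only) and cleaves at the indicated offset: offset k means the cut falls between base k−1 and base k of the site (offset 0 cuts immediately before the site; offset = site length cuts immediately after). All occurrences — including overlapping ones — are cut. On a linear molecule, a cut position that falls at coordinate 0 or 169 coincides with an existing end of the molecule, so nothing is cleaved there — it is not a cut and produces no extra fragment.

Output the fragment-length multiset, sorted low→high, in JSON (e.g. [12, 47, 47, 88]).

Per-enzyme occurrences:
  YnoVI (TAGCACAC, off=3): starts [7, 20, 74, 121, 139] → cuts [10, 23, 77, 124, 142]
  WciIX (CGAT, off=0): starts [27, 49, 83, 113, 165] → cuts [27, 49, 83, 113, 165]
  EstVI (TCAG, off=2): starts [0, 33, 63, 88, 117, 159] → cuts [2, 35, 65, 90, 119, 161]
  KluII (GGCGTTG, off=7): starts [67, 95, 103, 130, 148] → cuts [74, 102, 110, 137, 155]

All cut coordinates (distinct, sorted): [2, 10, 23, 27, 35, 49, 65, 74, 77, 83, 90, 102, 110, 113, 119, 124, 137, 142, 155, 161, 165]

Fragments:
  [0,2): 2 bp
  [2,10): 8 bp
  [10,23): 13 bp
  [23,27): 4 bp
  [27,35): 8 bp
  [35,49): 14 bp
  [49,65): 16 bp
  [65,74): 9 bp
  [74,77): 3 bp
  [77,83): 6 bp
  [83,90): 7 bp
  [90,102): 12 bp
  [102,110): 8 bp
  [110,113): 3 bp
  [113,119): 6 bp
  [119,124): 5 bp
  [124,137): 13 bp
  [137,142): 5 bp
  [142,155): 13 bp
  [155,161): 6 bp
  [161,165): 4 bp
  [165,169): 4 bp

[2,3,3,4,4,4,5,5,6,6,6,7,8,8,8,9,12,13,13,13,14,16]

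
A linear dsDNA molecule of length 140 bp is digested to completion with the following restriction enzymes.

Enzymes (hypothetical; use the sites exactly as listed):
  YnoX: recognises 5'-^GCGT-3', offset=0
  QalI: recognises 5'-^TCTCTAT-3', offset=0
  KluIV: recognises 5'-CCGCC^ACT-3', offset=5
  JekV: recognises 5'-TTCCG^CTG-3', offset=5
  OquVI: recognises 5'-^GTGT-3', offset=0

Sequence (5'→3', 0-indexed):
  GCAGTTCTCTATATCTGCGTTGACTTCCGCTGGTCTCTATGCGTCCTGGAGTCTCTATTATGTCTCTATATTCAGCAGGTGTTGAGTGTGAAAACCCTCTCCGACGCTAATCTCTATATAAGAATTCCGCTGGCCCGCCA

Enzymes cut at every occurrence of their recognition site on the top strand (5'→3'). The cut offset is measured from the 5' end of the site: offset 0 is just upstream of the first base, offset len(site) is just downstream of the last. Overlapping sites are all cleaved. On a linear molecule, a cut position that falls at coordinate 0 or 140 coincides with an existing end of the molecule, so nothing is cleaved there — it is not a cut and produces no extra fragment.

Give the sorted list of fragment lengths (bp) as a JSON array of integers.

[4,5,7,7,11,11,11,11,13,16,19,25]

Per-enzyme occurrences:
  YnoX GCGT/0: at [16, 40] ⇒ [16, 40]
  QalI TCTCTAT/0: at [5, 33, 51, 62, 110] ⇒ [5, 33, 51, 62, 110]
  KluIV (CCGCCACT, off=5): no sites
  JekV TTCCGCTG/5: at [24, 124] ⇒ [29, 129]
  OquVI GTGT/0: at [78, 85] ⇒ [78, 85]

Pooled cuts: [5, 16, 29, 33, 40, 51, 62, 78, 85, 110, 129]

Fragments:
  [0,5): 5 bp
  [5,16): 11 bp
  [16,29): 13 bp
  [29,33): 4 bp
  [33,40): 7 bp
  [40,51): 11 bp
  [51,62): 11 bp
  [62,78): 16 bp
  [78,85): 7 bp
  [85,110): 25 bp
  [110,129): 19 bp
  [129,140): 11 bp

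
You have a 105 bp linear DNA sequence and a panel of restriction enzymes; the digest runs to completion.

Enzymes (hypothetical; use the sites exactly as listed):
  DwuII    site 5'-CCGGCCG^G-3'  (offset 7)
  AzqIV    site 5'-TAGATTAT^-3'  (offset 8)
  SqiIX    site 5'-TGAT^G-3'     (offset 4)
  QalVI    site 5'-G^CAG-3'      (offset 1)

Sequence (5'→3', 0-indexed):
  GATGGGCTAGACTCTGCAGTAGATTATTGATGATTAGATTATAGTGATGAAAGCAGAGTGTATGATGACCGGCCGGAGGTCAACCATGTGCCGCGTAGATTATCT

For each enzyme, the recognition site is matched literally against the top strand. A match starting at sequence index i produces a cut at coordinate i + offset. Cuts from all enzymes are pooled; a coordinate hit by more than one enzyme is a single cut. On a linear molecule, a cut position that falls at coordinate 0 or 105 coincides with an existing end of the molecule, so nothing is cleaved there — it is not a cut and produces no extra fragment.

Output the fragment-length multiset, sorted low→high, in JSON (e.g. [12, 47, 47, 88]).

Site scan:
  DwuII CCGGCCGG/7: at [68] ⇒ [75]
  AzqIV TAGATTAT/8: at [19, 34, 95] ⇒ [27, 42, 103]
  SqiIX TGATG/4: at [27, 44, 62] ⇒ [31, 48, 66]
  QalVI GCAG/1: at [15, 52] ⇒ [16, 53]

Pooled cuts: [16, 27, 31, 42, 48, 53, 66, 75, 103]

Fragment lengths:
  [0,16): 16 bp
  [16,27): 11 bp
  [27,31): 4 bp
  [31,42): 11 bp
  [42,48): 6 bp
  [48,53): 5 bp
  [53,66): 13 bp
  [66,75): 9 bp
  [75,103): 28 bp
  [103,105): 2 bp

[2,4,5,6,9,11,11,13,16,28]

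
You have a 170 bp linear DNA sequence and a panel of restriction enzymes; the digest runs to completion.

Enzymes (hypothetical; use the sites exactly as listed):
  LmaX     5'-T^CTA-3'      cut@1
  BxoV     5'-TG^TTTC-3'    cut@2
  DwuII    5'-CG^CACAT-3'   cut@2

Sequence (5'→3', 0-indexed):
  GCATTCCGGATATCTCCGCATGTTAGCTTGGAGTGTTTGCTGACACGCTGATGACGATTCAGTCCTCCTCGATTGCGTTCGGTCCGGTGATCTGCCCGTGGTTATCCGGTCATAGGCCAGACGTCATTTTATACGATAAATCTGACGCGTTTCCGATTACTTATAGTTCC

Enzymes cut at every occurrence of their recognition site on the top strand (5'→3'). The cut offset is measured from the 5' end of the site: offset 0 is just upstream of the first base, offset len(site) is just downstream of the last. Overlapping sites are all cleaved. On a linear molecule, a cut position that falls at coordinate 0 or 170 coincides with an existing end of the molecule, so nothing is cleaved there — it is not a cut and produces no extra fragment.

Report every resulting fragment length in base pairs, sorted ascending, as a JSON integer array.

[170]

Per-enzyme occurrences:
  LmaX (TCTA, off=1): no sites
  BxoV (TGTTTC, off=2): no sites
  DwuII (CGCACAT, off=2): no sites

All cut coordinates (distinct, sorted): ∅

Fragment lengths:
  no cuts → one linear fragment of 170 bp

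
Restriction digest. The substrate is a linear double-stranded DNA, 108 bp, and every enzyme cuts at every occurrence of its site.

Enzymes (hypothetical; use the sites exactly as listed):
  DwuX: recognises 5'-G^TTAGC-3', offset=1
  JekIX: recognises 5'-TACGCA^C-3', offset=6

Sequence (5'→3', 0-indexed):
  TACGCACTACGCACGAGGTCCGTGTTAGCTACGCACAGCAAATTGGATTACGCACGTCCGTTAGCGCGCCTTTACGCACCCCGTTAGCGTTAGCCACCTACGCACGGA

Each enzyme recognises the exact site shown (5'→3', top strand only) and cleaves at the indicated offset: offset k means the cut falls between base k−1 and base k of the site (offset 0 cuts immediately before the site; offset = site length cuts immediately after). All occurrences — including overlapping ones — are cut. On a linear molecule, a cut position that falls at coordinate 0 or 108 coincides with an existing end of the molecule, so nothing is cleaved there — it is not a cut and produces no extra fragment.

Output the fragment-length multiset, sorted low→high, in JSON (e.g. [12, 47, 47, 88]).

[4,5,6,6,6,7,11,11,15,18,19]

Per-enzyme occurrences:
  DwuX (GTTAGC, off=1): starts [23, 59, 82, 88] → cuts [24, 60, 83, 89]
  JekIX (TACGCAC, off=6): starts [0, 7, 29, 48, 72, 98] → cuts [6, 13, 35, 54, 78, 104]

Pooled cuts: [6, 13, 24, 35, 54, 60, 78, 83, 89, 104]

Fragments:
  [0,6): 6 bp
  [6,13): 7 bp
  [13,24): 11 bp
  [24,35): 11 bp
  [35,54): 19 bp
  [54,60): 6 bp
  [60,78): 18 bp
  [78,83): 5 bp
  [83,89): 6 bp
  [89,104): 15 bp
  [104,108): 4 bp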